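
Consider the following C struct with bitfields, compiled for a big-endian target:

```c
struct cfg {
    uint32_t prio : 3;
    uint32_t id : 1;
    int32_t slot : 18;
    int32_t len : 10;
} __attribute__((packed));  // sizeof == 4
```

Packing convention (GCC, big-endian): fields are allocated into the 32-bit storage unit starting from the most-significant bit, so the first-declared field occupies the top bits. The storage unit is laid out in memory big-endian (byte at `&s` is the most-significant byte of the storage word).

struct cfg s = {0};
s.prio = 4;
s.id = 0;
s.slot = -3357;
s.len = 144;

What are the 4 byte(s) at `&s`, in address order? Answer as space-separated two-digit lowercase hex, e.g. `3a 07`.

prio (3b) val=4 bits=0x4 at bit 29: 0x80000000
id (1b) val=0 bits=0x0 at bit 28: 0x80000000
slot (18b) val=-3357 bits=0x3f2e3 at bit 10: 0x8fcb8c00
len (10b) val=144 bits=0x90 at bit 0: 0x8fcb8c90
word = 0x8fcb8c90 → big-endian bytes:
  [0]=0x8f  [1]=0xcb  [2]=0x8c  [3]=0x90

8f cb 8c 90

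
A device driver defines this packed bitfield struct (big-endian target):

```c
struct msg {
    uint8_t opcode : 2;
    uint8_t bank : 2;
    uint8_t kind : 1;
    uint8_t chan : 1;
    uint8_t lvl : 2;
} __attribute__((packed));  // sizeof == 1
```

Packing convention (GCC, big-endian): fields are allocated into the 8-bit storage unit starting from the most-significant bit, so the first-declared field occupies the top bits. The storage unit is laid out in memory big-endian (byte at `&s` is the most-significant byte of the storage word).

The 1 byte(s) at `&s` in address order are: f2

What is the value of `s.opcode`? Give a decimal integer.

3

[0]=0xf2 (big-endian) → word 0xf2
opcode [6+:2] = (word>>6) & 0x3 = 3  ←
bank [4+:2] = (word>>4) & 0x3 = 3
kind [3+:1] = (word>>3) & 0x1 = 0
chan [2+:1] = (word>>2) & 0x1 = 0
lvl [0+:2] = (word>>0) & 0x3 = 2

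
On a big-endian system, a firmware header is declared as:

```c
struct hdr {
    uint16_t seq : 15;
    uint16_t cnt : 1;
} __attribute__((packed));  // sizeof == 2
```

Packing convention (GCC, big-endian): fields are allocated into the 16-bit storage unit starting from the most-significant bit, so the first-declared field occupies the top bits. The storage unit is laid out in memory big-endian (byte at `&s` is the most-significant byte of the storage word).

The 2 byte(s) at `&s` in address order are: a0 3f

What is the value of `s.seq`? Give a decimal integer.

20511

[0]=0xa0 [1]=0x3f (big-endian) → word 0xa03f
seq:15 @ bit 1 → (0xa03f>>1)&0x7fff = 0x501f  ←
cnt:1 @ bit 0 → (0xa03f>>0)&0x1 = 0x1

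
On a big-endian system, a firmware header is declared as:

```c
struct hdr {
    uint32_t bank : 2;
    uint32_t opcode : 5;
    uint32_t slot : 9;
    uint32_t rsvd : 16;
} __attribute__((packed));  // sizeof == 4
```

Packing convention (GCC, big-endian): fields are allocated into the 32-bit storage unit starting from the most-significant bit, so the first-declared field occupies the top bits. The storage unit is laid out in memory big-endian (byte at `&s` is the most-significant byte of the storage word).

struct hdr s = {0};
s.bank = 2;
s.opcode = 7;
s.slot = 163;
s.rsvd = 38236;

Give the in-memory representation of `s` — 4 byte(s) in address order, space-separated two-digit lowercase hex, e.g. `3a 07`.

8e a3 95 5c

bank:2 = 2 → 0x2 << 30 → word 0x80000000
opcode:5 = 7 → 0x7 << 25 → word 0x8e000000
slot:9 = 163 → 0xa3 << 16 → word 0x8ea30000
rsvd:16 = 38236 → 0x955c << 0 → word 0x8ea3955c
word = 0x8ea3955c → big-endian bytes:
  [0]=0x8e  [1]=0xa3  [2]=0x95  [3]=0x5c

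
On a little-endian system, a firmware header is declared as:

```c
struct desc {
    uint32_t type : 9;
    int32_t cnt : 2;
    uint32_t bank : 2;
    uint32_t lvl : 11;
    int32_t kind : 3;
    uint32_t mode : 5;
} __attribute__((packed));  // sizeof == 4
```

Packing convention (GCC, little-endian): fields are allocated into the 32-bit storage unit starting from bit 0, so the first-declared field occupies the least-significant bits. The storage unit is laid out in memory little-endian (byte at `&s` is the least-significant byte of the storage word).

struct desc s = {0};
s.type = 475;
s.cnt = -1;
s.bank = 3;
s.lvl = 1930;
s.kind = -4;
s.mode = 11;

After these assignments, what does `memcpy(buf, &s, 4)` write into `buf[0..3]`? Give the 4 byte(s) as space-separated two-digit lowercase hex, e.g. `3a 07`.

[0+:9] type=475 & 0x1ff = 0x1db; word=0x000001db
[9+:2] cnt=-1 & 0x3 = 0x3; word=0x000007db
[11+:2] bank=3 & 0x3 = 0x3; word=0x00001fdb
[13+:11] lvl=1930 & 0x7ff = 0x78a; word=0x00f15fdb
[24+:3] kind=-4 & 0x7 = 0x4; word=0x04f15fdb
[27+:5] mode=11 & 0x1f = 0xb; word=0x5cf15fdb
word = 0x5cf15fdb → little-endian bytes:
  [0]=0xdb  [1]=0x5f  [2]=0xf1  [3]=0x5c

db 5f f1 5c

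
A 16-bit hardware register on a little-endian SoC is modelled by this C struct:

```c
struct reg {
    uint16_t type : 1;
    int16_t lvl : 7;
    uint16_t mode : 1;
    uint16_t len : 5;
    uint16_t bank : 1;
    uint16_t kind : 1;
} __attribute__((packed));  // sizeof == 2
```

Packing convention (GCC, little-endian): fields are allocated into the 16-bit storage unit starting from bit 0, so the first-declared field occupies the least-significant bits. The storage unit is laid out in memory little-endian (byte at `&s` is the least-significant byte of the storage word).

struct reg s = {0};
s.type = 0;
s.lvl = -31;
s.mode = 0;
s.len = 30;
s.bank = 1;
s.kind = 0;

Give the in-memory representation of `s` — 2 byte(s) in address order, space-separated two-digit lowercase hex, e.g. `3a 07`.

[0+:1] type=0 & 0x1 = 0x0; word=0x0000
[1+:7] lvl=-31 & 0x7f = 0x61; word=0x00c2
[8+:1] mode=0 & 0x1 = 0x0; word=0x00c2
[9+:5] len=30 & 0x1f = 0x1e; word=0x3cc2
[14+:1] bank=1 & 0x1 = 0x1; word=0x7cc2
[15+:1] kind=0 & 0x1 = 0x0; word=0x7cc2
word = 0x7cc2 → little-endian bytes:
  [0]=0xc2  [1]=0x7c

c2 7c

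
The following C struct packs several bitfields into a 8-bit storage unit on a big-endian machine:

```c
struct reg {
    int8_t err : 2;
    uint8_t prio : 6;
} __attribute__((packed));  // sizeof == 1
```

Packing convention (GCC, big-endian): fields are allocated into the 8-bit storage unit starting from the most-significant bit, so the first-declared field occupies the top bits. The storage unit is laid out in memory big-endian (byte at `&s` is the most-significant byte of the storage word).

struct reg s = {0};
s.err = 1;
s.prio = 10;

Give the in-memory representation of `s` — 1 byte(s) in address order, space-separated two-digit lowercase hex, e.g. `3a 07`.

[6+:2] err=1 & 0x3 = 0x1; word=0x40
[0+:6] prio=10 & 0x3f = 0xa; word=0x4a
word = 0x4a → big-endian bytes:
  [0]=0x4a

4a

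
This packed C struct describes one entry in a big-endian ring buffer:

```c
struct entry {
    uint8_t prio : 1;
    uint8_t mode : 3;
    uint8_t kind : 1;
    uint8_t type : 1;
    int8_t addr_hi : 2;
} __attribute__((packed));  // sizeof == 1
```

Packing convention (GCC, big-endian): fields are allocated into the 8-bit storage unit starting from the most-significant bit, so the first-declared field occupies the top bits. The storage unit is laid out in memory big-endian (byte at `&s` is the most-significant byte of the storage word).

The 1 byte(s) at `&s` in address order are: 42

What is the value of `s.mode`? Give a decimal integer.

4

[0]=0x42 (big-endian) → word 0x42
prio:1 @ bit 7 → (0x42>>7)&0x1 = 0x0
mode:3 @ bit 4 → (0x42>>4)&0x7 = 0x4  ←
kind:1 @ bit 3 → (0x42>>3)&0x1 = 0x0
type:1 @ bit 2 → (0x42>>2)&0x1 = 0x0
addr_hi:2 @ bit 0 → (0x42>>0)&0x3 = 0x2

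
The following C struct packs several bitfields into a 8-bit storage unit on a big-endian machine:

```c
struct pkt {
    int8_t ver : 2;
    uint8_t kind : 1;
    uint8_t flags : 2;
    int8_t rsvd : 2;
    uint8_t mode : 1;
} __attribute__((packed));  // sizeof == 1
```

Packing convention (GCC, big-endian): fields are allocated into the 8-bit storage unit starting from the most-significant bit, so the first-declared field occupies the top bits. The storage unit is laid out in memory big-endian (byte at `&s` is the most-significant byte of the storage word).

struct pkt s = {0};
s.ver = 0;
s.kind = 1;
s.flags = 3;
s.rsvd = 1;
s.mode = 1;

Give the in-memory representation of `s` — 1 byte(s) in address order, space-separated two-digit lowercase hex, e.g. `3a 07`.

ver:2 = 0 → 0x0 << 6 → word 0x00
kind:1 = 1 → 0x1 << 5 → word 0x20
flags:2 = 3 → 0x3 << 3 → word 0x38
rsvd:2 = 1 → 0x1 << 1 → word 0x3a
mode:1 = 1 → 0x1 << 0 → word 0x3b
word = 0x3b → big-endian bytes:
  [0]=0x3b

3b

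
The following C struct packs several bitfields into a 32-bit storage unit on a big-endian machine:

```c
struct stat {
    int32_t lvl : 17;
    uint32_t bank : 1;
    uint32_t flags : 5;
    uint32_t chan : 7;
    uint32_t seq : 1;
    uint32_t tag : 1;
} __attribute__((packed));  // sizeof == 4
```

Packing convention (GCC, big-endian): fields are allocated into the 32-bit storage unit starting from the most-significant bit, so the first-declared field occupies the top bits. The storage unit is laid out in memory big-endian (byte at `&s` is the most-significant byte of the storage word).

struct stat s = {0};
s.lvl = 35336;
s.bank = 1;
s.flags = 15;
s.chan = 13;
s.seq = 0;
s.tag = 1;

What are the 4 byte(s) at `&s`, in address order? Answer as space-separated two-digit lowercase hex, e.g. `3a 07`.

45 04 5e 35

[15+:17] lvl=35336 & 0x1ffff = 0x8a08; word=0x45040000
[14+:1] bank=1 & 0x1 = 0x1; word=0x45044000
[9+:5] flags=15 & 0x1f = 0xf; word=0x45045e00
[2+:7] chan=13 & 0x7f = 0xd; word=0x45045e34
[1+:1] seq=0 & 0x1 = 0x0; word=0x45045e34
[0+:1] tag=1 & 0x1 = 0x1; word=0x45045e35
word = 0x45045e35 → big-endian bytes:
  [0]=0x45  [1]=0x04  [2]=0x5e  [3]=0x35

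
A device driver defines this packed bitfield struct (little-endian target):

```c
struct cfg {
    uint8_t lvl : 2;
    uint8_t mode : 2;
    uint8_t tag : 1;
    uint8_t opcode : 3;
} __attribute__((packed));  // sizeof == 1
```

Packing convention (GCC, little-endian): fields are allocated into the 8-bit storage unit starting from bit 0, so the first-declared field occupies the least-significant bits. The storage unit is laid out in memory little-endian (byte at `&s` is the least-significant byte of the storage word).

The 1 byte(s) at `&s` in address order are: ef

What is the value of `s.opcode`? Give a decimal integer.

7

[0]=0xef (little-endian) → word 0xef
lvl:2 @ bit 0 → (0xef>>0)&0x3 = 0x3
mode:2 @ bit 2 → (0xef>>2)&0x3 = 0x3
tag:1 @ bit 4 → (0xef>>4)&0x1 = 0x0
opcode:3 @ bit 5 → (0xef>>5)&0x7 = 0x7  ←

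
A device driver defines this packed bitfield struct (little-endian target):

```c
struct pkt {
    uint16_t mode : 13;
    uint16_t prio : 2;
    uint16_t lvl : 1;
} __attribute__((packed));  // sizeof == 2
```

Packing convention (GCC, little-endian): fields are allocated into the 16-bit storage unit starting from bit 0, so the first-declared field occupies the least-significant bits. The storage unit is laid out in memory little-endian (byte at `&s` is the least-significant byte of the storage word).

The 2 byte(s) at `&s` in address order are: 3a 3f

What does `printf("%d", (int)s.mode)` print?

[0]=0x3a [1]=0x3f (little-endian) → word 0x3f3a
mode [0+:13] = (word>>0) & 0x1fff = 7994  ←
prio [13+:2] = (word>>13) & 0x3 = 1
lvl [15+:1] = (word>>15) & 0x1 = 0

7994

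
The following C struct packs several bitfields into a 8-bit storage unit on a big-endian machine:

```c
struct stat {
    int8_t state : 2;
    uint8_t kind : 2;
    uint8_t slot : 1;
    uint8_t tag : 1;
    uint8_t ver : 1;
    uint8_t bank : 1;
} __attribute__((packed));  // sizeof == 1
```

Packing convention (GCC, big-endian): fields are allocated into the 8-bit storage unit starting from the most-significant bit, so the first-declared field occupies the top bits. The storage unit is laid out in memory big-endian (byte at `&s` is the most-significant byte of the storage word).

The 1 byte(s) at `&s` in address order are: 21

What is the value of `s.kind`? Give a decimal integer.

[0]=0x21 (big-endian) → word 0x21
state [6+:2] = (word>>6) & 0x3 = 0
kind [4+:2] = (word>>4) & 0x3 = 2  ←
slot [3+:1] = (word>>3) & 0x1 = 0
tag [2+:1] = (word>>2) & 0x1 = 0
ver [1+:1] = (word>>1) & 0x1 = 0
bank [0+:1] = (word>>0) & 0x1 = 1

2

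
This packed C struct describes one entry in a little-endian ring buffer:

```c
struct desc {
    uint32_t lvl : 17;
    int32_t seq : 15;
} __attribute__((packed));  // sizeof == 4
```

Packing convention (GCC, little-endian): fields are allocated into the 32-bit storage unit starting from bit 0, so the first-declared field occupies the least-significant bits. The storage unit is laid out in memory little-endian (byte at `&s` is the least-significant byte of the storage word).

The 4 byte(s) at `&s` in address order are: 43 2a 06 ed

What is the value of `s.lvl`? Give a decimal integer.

10819

[0]=0x43 [1]=0x2a [2]=0x06 [3]=0xed (little-endian) → word 0xed062a43
lvl:17 @ bit 0 → (0xed062a43>>0)&0x1ffff = 0x2a43  ←
seq:15 @ bit 17 → (0xed062a43>>17)&0x7fff = 0x7683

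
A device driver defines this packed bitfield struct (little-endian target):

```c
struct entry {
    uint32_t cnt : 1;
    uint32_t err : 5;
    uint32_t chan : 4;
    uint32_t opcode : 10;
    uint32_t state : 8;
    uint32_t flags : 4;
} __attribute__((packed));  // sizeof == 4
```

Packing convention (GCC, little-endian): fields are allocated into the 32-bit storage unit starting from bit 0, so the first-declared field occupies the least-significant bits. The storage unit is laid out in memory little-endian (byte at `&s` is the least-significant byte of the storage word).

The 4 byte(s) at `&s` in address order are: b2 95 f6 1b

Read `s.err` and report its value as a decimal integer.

25

[0]=0xb2 [1]=0x95 [2]=0xf6 [3]=0x1b (little-endian) → word 0x1bf695b2
cnt:1 @ bit 0 → (0x1bf695b2>>0)&0x1 = 0x0
err:5 @ bit 1 → (0x1bf695b2>>1)&0x1f = 0x19  ←
chan:4 @ bit 6 → (0x1bf695b2>>6)&0xf = 0x6
opcode:10 @ bit 10 → (0x1bf695b2>>10)&0x3ff = 0x1a5
state:8 @ bit 20 → (0x1bf695b2>>20)&0xff = 0xbf
flags:4 @ bit 28 → (0x1bf695b2>>28)&0xf = 0x1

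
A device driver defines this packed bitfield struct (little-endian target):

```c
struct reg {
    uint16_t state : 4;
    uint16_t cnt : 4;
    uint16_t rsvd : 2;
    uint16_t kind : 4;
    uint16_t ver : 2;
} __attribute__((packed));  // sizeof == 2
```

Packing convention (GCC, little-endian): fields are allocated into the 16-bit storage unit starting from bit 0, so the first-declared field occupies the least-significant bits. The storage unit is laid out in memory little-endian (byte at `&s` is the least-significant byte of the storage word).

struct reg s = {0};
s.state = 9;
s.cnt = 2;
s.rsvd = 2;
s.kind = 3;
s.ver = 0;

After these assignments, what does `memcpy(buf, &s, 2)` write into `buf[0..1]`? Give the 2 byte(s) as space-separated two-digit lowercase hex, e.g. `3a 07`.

29 0e

state (4b) val=9 bits=0x9 at bit 0: 0x0009
cnt (4b) val=2 bits=0x2 at bit 4: 0x0029
rsvd (2b) val=2 bits=0x2 at bit 8: 0x0229
kind (4b) val=3 bits=0x3 at bit 10: 0x0e29
ver (2b) val=0 bits=0x0 at bit 14: 0x0e29
word = 0x0e29 → little-endian bytes:
  [0]=0x29  [1]=0x0e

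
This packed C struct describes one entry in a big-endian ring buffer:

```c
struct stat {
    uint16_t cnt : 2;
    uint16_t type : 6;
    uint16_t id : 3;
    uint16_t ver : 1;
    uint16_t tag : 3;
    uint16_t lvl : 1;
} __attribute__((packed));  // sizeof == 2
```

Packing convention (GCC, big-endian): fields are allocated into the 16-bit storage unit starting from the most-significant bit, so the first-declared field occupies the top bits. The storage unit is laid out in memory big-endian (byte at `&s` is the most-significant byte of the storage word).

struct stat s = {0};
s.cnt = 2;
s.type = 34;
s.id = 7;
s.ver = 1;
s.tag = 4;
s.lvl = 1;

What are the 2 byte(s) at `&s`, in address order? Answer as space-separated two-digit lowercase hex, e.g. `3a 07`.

cnt (2b) val=2 bits=0x2 at bit 14: 0x8000
type (6b) val=34 bits=0x22 at bit 8: 0xa200
id (3b) val=7 bits=0x7 at bit 5: 0xa2e0
ver (1b) val=1 bits=0x1 at bit 4: 0xa2f0
tag (3b) val=4 bits=0x4 at bit 1: 0xa2f8
lvl (1b) val=1 bits=0x1 at bit 0: 0xa2f9
word = 0xa2f9 → big-endian bytes:
  [0]=0xa2  [1]=0xf9

a2 f9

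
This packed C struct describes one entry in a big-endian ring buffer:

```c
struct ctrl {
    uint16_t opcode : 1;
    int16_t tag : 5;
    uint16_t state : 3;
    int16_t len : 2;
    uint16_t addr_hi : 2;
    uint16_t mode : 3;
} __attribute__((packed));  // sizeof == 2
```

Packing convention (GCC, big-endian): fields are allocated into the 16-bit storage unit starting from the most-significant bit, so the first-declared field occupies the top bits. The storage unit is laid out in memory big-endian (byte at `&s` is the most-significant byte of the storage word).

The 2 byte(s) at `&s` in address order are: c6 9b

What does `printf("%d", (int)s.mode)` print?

[0]=0xc6 [1]=0x9b (big-endian) → word 0xc69b
opcode:1 @ bit 15 → (0xc69b>>15)&0x1 = 0x1
tag:5 @ bit 10 → (0xc69b>>10)&0x1f = 0x11
state:3 @ bit 7 → (0xc69b>>7)&0x7 = 0x5
len:2 @ bit 5 → (0xc69b>>5)&0x3 = 0x0
addr_hi:2 @ bit 3 → (0xc69b>>3)&0x3 = 0x3
mode:3 @ bit 0 → (0xc69b>>0)&0x7 = 0x3  ←

3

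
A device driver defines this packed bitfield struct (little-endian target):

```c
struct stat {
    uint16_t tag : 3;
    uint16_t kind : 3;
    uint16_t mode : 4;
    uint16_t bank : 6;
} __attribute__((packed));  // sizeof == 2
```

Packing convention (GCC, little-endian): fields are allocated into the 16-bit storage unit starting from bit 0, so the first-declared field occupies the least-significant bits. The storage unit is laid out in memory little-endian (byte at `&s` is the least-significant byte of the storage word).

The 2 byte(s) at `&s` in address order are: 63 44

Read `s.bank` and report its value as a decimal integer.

[0]=0x63 [1]=0x44 (little-endian) → word 0x4463
tag [0+:3] = (word>>0) & 0x7 = 3
kind [3+:3] = (word>>3) & 0x7 = 4
mode [6+:4] = (word>>6) & 0xf = 1
bank [10+:6] = (word>>10) & 0x3f = 17  ←

17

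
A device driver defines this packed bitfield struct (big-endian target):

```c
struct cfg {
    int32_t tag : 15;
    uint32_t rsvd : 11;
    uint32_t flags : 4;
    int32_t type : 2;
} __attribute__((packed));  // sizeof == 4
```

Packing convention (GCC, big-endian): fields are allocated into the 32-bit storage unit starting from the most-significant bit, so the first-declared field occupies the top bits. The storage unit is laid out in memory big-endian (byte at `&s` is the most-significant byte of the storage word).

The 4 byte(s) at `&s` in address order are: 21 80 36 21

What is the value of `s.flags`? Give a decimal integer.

8

[0]=0x21 [1]=0x80 [2]=0x36 [3]=0x21 (big-endian) → word 0x21803621
tag [17+:15] = (word>>17) & 0x7fff = 4288
rsvd [6+:11] = (word>>6) & 0x7ff = 216
flags [2+:4] = (word>>2) & 0xf = 8  ←
type [0+:2] = (word>>0) & 0x3 = 1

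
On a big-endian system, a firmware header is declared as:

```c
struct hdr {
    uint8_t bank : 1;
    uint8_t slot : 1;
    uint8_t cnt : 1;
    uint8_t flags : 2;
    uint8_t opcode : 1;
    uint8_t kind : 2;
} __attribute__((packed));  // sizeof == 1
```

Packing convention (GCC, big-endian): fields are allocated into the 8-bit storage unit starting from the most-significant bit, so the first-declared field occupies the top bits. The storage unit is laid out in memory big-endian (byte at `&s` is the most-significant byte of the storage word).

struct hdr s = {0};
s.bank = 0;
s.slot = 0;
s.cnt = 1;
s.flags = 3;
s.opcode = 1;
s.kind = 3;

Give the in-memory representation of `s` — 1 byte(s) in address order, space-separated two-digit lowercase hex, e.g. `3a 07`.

3f

bank (1b) val=0 bits=0x0 at bit 7: 0x00
slot (1b) val=0 bits=0x0 at bit 6: 0x00
cnt (1b) val=1 bits=0x1 at bit 5: 0x20
flags (2b) val=3 bits=0x3 at bit 3: 0x38
opcode (1b) val=1 bits=0x1 at bit 2: 0x3c
kind (2b) val=3 bits=0x3 at bit 0: 0x3f
word = 0x3f → big-endian bytes:
  [0]=0x3f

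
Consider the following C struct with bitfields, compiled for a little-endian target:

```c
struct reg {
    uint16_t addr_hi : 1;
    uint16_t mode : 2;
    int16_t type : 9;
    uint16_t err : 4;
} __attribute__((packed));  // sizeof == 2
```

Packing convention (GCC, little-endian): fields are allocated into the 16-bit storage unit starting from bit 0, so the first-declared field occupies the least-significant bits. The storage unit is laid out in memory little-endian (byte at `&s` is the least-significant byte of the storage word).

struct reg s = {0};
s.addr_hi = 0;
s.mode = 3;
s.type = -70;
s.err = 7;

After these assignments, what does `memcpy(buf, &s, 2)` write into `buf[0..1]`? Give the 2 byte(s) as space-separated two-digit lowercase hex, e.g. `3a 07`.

d6 7d

addr_hi:1 = 0 → 0x0 << 0 → word 0x0000
mode:2 = 3 → 0x3 << 1 → word 0x0006
type:9 = -70 → 0x1ba << 3 → word 0x0dd6
err:4 = 7 → 0x7 << 12 → word 0x7dd6
word = 0x7dd6 → little-endian bytes:
  [0]=0xd6  [1]=0x7d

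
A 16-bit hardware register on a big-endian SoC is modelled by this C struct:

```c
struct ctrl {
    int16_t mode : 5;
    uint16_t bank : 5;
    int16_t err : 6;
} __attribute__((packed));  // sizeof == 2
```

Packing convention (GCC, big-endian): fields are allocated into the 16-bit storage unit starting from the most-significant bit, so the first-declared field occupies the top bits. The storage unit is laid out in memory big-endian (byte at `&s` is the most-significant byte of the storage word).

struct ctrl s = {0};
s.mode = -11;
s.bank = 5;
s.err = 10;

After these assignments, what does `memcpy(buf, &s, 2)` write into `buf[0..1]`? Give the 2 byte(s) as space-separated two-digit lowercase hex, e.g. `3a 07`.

a9 4a

mode (5b) val=-11 bits=0x15 at bit 11: 0xa800
bank (5b) val=5 bits=0x5 at bit 6: 0xa940
err (6b) val=10 bits=0xa at bit 0: 0xa94a
word = 0xa94a → big-endian bytes:
  [0]=0xa9  [1]=0x4a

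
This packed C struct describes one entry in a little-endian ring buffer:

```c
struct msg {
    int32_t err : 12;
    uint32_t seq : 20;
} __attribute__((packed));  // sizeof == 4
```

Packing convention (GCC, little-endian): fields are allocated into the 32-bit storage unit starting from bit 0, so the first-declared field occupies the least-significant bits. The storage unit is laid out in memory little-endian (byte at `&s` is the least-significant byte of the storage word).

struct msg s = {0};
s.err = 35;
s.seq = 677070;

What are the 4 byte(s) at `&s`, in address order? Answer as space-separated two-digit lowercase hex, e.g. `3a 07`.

23 e0 4c a5

[0+:12] err=35 & 0xfff = 0x23; word=0x00000023
[12+:20] seq=677070 & 0xfffff = 0xa54ce; word=0xa54ce023
word = 0xa54ce023 → little-endian bytes:
  [0]=0x23  [1]=0xe0  [2]=0x4c  [3]=0xa5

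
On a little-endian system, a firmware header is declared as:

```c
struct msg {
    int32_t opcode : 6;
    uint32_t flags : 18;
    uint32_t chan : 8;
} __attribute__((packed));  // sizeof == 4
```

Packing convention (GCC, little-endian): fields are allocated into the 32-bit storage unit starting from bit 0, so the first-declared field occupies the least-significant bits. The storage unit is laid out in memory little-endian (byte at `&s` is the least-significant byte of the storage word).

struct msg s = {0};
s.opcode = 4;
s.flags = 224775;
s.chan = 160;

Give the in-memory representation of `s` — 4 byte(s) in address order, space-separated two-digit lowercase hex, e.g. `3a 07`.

opcode (6b) val=4 bits=0x4 at bit 0: 0x00000004
flags (18b) val=224775 bits=0x36e07 at bit 6: 0x00db81c4
chan (8b) val=160 bits=0xa0 at bit 24: 0xa0db81c4
word = 0xa0db81c4 → little-endian bytes:
  [0]=0xc4  [1]=0x81  [2]=0xdb  [3]=0xa0

c4 81 db a0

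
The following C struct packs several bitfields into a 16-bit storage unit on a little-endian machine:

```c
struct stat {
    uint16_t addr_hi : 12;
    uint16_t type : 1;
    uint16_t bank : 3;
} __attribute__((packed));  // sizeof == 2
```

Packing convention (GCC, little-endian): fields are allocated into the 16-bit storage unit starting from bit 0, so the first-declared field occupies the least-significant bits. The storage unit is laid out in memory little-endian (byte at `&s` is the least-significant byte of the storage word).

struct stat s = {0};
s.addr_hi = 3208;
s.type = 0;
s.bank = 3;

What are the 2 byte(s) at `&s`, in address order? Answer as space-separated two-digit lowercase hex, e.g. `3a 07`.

addr_hi:12 = 3208 → 0xc88 << 0 → word 0x0c88
type:1 = 0 → 0x0 << 12 → word 0x0c88
bank:3 = 3 → 0x3 << 13 → word 0x6c88
word = 0x6c88 → little-endian bytes:
  [0]=0x88  [1]=0x6c

88 6c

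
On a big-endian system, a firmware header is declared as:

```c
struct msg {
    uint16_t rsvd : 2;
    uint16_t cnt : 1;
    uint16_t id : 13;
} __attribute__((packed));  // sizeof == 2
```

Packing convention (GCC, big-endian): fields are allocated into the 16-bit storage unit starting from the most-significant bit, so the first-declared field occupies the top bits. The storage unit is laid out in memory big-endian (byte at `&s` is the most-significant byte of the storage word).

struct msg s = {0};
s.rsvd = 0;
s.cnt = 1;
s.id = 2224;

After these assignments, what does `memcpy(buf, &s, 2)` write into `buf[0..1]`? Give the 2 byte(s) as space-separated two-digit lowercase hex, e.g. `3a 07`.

28 b0

rsvd (2b) val=0 bits=0x0 at bit 14: 0x0000
cnt (1b) val=1 bits=0x1 at bit 13: 0x2000
id (13b) val=2224 bits=0x8b0 at bit 0: 0x28b0
word = 0x28b0 → big-endian bytes:
  [0]=0x28  [1]=0xb0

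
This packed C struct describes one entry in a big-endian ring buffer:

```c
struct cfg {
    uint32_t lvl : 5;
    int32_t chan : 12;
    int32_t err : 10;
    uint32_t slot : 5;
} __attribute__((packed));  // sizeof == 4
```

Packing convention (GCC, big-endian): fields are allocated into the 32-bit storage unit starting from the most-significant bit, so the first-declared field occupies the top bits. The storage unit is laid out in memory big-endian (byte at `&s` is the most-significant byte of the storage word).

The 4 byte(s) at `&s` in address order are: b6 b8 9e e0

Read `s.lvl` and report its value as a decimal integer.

22

[0]=0xb6 [1]=0xb8 [2]=0x9e [3]=0xe0 (big-endian) → word 0xb6b89ee0
lvl [27+:5] = (word>>27) & 0x1f = 22  ←
chan [15+:12] = (word>>15) & 0xfff = 3441
err [5+:10] = (word>>5) & 0x3ff = 247
slot [0+:5] = (word>>0) & 0x1f = 0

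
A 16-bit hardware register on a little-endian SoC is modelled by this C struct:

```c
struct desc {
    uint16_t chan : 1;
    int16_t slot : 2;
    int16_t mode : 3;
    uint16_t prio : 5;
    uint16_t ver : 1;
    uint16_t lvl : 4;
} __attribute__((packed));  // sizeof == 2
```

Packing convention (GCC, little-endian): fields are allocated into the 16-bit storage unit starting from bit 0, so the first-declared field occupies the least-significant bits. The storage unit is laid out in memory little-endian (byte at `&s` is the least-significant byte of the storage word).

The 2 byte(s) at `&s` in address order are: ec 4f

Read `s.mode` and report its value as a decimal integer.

-3

[0]=0xec [1]=0x4f (little-endian) → word 0x4fec
chan:1 @ bit 0 → (0x4fec>>0)&0x1 = 0x0
slot:2 @ bit 1 → (0x4fec>>1)&0x3 = 0x2
mode:3 @ bit 3 → (0x4fec>>3)&0x7 = 0x5  ←
prio:5 @ bit 6 → (0x4fec>>6)&0x1f = 0x1f
ver:1 @ bit 11 → (0x4fec>>11)&0x1 = 0x1
lvl:4 @ bit 12 → (0x4fec>>12)&0xf = 0x4
mode signed 3b, MSB=1: 5 - 8 = -3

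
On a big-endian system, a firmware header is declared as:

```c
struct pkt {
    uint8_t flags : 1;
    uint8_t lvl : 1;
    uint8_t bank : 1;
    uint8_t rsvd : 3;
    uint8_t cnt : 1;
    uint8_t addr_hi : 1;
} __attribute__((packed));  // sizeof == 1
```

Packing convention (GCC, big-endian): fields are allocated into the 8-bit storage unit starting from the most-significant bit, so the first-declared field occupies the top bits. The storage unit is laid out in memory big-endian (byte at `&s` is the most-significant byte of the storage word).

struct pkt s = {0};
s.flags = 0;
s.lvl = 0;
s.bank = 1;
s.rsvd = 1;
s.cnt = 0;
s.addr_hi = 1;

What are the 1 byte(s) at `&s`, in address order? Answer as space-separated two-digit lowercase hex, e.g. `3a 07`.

25

flags:1 = 0 → 0x0 << 7 → word 0x00
lvl:1 = 0 → 0x0 << 6 → word 0x00
bank:1 = 1 → 0x1 << 5 → word 0x20
rsvd:3 = 1 → 0x1 << 2 → word 0x24
cnt:1 = 0 → 0x0 << 1 → word 0x24
addr_hi:1 = 1 → 0x1 << 0 → word 0x25
word = 0x25 → big-endian bytes:
  [0]=0x25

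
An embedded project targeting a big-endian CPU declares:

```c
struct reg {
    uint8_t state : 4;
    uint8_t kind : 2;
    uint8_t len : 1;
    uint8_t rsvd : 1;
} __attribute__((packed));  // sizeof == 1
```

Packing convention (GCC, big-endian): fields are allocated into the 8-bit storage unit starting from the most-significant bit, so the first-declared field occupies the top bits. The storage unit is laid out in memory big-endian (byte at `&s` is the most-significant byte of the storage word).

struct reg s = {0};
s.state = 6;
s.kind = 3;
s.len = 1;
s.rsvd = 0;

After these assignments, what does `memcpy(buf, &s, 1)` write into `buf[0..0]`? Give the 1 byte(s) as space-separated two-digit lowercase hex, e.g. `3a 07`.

state:4 = 6 → 0x6 << 4 → word 0x60
kind:2 = 3 → 0x3 << 2 → word 0x6c
len:1 = 1 → 0x1 << 1 → word 0x6e
rsvd:1 = 0 → 0x0 << 0 → word 0x6e
word = 0x6e → big-endian bytes:
  [0]=0x6e

6e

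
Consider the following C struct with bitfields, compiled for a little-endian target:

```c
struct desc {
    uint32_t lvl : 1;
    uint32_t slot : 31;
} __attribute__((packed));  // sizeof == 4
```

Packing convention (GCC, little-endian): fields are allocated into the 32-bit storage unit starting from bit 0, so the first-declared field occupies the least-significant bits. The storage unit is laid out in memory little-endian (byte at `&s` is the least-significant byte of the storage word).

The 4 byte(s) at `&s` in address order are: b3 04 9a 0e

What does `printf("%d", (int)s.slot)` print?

122487385

[0]=0xb3 [1]=0x04 [2]=0x9a [3]=0x0e (little-endian) → word 0x0e9a04b3
lvl:1 @ bit 0 → (0x0e9a04b3>>0)&0x1 = 0x1
slot:31 @ bit 1 → (0x0e9a04b3>>1)&0x7fffffff = 0x74d0259  ←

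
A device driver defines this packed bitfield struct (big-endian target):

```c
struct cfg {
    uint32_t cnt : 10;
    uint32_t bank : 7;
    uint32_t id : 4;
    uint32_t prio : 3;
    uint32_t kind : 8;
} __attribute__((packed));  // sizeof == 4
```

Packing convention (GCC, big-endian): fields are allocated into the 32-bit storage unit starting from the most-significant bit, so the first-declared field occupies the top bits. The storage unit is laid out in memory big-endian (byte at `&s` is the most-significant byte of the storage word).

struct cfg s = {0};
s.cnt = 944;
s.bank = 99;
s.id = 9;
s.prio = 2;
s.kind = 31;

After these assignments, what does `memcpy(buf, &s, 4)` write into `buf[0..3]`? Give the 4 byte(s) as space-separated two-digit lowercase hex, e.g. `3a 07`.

ec 31 ca 1f

cnt:10 = 944 → 0x3b0 << 22 → word 0xec000000
bank:7 = 99 → 0x63 << 15 → word 0xec318000
id:4 = 9 → 0x9 << 11 → word 0xec31c800
prio:3 = 2 → 0x2 << 8 → word 0xec31ca00
kind:8 = 31 → 0x1f << 0 → word 0xec31ca1f
word = 0xec31ca1f → big-endian bytes:
  [0]=0xec  [1]=0x31  [2]=0xca  [3]=0x1f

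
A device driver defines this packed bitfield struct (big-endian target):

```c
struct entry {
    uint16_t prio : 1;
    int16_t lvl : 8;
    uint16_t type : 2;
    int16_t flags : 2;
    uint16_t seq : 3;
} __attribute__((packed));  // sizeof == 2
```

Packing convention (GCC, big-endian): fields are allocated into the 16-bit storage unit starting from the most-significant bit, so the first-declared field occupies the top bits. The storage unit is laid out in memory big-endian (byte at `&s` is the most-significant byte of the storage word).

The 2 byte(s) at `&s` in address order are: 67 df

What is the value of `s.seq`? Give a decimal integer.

7

[0]=0x67 [1]=0xdf (big-endian) → word 0x67df
prio [15+:1] = (word>>15) & 0x1 = 0
lvl [7+:8] = (word>>7) & 0xff = 207
type [5+:2] = (word>>5) & 0x3 = 2
flags [3+:2] = (word>>3) & 0x3 = 3
seq [0+:3] = (word>>0) & 0x7 = 7  ←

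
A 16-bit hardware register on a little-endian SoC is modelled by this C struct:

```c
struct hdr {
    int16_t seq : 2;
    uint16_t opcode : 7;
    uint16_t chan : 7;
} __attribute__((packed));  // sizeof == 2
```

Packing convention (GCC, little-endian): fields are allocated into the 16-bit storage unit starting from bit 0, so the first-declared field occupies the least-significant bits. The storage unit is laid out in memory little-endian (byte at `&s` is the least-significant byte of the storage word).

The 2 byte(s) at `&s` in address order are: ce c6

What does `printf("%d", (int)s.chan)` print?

[0]=0xce [1]=0xc6 (little-endian) → word 0xc6ce
seq:2 @ bit 0 → (0xc6ce>>0)&0x3 = 0x2
opcode:7 @ bit 2 → (0xc6ce>>2)&0x7f = 0x33
chan:7 @ bit 9 → (0xc6ce>>9)&0x7f = 0x63  ←

99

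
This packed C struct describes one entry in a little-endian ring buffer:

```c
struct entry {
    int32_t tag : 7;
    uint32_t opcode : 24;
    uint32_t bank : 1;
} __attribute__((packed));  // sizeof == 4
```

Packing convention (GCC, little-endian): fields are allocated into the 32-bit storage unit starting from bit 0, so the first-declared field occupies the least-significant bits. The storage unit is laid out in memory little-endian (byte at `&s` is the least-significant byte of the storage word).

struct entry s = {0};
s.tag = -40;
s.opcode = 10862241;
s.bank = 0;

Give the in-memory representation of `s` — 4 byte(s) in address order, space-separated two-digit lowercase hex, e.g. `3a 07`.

tag (7b) val=-40 bits=0x58 at bit 0: 0x00000058
opcode (24b) val=10862241 bits=0xa5bea1 at bit 7: 0x52df50d8
bank (1b) val=0 bits=0x0 at bit 31: 0x52df50d8
word = 0x52df50d8 → little-endian bytes:
  [0]=0xd8  [1]=0x50  [2]=0xdf  [3]=0x52

d8 50 df 52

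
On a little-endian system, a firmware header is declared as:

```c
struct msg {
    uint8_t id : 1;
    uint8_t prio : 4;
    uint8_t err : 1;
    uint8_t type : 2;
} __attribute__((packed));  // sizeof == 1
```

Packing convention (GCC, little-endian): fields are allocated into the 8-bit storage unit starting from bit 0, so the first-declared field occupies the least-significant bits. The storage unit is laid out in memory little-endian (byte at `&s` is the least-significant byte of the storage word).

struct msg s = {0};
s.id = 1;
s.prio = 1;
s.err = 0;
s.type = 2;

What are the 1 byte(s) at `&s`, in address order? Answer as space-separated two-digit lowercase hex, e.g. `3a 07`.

id:1 = 1 → 0x1 << 0 → word 0x01
prio:4 = 1 → 0x1 << 1 → word 0x03
err:1 = 0 → 0x0 << 5 → word 0x03
type:2 = 2 → 0x2 << 6 → word 0x83
word = 0x83 → little-endian bytes:
  [0]=0x83

83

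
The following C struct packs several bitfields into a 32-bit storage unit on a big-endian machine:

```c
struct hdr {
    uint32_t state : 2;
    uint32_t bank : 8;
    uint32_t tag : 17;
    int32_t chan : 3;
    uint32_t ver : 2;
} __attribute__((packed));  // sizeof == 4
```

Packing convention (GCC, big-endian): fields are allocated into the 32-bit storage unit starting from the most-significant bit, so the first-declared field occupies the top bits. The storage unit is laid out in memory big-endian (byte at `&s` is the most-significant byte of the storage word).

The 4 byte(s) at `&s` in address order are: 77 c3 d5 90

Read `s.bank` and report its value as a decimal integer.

[0]=0x77 [1]=0xc3 [2]=0xd5 [3]=0x90 (big-endian) → word 0x77c3d590
state [30+:2] = (word>>30) & 0x3 = 1
bank [22+:8] = (word>>22) & 0xff = 223  ←
tag [5+:17] = (word>>5) & 0x1ffff = 7852
chan [2+:3] = (word>>2) & 0x7 = 4
ver [0+:2] = (word>>0) & 0x3 = 0

223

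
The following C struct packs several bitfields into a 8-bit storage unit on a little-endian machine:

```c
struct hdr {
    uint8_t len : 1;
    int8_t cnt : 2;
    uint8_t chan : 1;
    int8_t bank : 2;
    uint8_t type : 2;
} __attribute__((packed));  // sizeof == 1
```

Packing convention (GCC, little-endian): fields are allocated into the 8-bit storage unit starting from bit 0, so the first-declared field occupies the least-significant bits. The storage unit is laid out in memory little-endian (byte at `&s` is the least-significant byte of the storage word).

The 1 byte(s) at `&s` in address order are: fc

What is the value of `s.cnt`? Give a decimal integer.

[0]=0xfc (little-endian) → word 0xfc
len [0+:1] = (word>>0) & 0x1 = 0
cnt [1+:2] = (word>>1) & 0x3 = 2  ←
chan [3+:1] = (word>>3) & 0x1 = 1
bank [4+:2] = (word>>4) & 0x3 = 3
type [6+:2] = (word>>6) & 0x3 = 3
cnt signed 2b, MSB=1: 2 - 4 = -2

-2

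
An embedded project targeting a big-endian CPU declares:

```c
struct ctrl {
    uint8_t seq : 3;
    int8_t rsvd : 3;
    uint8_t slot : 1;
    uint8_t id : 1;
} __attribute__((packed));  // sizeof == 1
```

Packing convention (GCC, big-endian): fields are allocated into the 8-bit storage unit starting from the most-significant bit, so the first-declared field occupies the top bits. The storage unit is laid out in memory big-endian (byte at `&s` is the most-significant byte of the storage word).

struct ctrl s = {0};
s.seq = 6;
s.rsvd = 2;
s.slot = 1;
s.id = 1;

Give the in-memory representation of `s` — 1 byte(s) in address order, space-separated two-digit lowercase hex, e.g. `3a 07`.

[5+:3] seq=6 & 0x7 = 0x6; word=0xc0
[2+:3] rsvd=2 & 0x7 = 0x2; word=0xc8
[1+:1] slot=1 & 0x1 = 0x1; word=0xca
[0+:1] id=1 & 0x1 = 0x1; word=0xcb
word = 0xcb → big-endian bytes:
  [0]=0xcb

cb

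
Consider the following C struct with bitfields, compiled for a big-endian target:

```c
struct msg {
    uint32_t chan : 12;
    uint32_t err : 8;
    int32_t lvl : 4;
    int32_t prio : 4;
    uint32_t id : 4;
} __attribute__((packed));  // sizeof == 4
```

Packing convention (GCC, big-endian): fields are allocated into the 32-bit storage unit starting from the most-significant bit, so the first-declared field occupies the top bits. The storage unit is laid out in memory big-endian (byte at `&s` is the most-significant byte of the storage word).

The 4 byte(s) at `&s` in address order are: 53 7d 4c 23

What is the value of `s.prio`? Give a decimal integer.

[0]=0x53 [1]=0x7d [2]=0x4c [3]=0x23 (big-endian) → word 0x537d4c23
chan:12 @ bit 20 → (0x537d4c23>>20)&0xfff = 0x537
err:8 @ bit 12 → (0x537d4c23>>12)&0xff = 0xd4
lvl:4 @ bit 8 → (0x537d4c23>>8)&0xf = 0xc
prio:4 @ bit 4 → (0x537d4c23>>4)&0xf = 0x2  ←
id:4 @ bit 0 → (0x537d4c23>>0)&0xf = 0x3
prio signed 4b, MSB=0: value = 2

2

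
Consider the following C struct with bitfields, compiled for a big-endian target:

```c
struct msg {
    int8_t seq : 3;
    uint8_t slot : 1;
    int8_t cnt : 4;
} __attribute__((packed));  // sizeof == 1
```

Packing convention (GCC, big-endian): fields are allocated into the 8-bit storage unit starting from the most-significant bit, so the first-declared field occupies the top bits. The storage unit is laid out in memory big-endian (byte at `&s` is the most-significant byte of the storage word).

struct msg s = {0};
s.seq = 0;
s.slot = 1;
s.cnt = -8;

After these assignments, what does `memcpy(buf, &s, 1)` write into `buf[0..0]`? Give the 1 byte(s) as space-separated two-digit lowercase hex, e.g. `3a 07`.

18

seq (3b) val=0 bits=0x0 at bit 5: 0x00
slot (1b) val=1 bits=0x1 at bit 4: 0x10
cnt (4b) val=-8 bits=0x8 at bit 0: 0x18
word = 0x18 → big-endian bytes:
  [0]=0x18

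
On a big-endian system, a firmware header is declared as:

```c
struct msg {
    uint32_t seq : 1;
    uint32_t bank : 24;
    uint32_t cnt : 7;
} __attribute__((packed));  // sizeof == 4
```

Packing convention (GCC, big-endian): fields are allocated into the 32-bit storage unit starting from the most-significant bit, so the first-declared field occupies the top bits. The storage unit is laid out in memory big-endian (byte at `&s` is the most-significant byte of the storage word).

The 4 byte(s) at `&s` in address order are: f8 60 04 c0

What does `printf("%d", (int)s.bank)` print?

15777801

[0]=0xf8 [1]=0x60 [2]=0x04 [3]=0xc0 (big-endian) → word 0xf86004c0
seq:1 @ bit 31 → (0xf86004c0>>31)&0x1 = 0x1
bank:24 @ bit 7 → (0xf86004c0>>7)&0xffffff = 0xf0c009  ←
cnt:7 @ bit 0 → (0xf86004c0>>0)&0x7f = 0x40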